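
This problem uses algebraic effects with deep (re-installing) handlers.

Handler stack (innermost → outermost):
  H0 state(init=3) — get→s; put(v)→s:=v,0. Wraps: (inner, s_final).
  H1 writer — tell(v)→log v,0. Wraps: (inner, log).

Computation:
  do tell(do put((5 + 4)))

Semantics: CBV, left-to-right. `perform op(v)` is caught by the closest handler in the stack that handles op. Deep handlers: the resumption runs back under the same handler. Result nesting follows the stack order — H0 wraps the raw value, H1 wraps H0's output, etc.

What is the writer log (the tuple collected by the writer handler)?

Working:
put(9) @ H0 ⇒ s:=9
tell(0) @ H1 ⇒ log+=0
H0 returns (0, 9)
H1 returns ((0, 9), (0))
= ((0, 9), (0))

Answer: (0)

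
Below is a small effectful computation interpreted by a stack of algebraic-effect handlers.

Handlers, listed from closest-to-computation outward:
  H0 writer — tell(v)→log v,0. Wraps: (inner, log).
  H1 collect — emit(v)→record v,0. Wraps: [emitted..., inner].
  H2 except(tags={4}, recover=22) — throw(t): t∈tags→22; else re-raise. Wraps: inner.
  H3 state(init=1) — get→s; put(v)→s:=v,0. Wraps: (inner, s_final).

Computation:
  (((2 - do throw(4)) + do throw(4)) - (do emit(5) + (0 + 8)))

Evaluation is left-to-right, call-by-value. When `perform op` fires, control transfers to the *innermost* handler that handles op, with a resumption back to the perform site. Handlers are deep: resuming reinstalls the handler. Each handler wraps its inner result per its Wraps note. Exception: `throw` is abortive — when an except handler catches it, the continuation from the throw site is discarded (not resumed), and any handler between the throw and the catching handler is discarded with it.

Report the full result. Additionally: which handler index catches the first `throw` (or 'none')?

Working:
throw(4) @ H2 caught ⇒ 22
H3 returns (22, 1)
= (22, 1)

Answer: (22, 1) ; first throw caught by: H2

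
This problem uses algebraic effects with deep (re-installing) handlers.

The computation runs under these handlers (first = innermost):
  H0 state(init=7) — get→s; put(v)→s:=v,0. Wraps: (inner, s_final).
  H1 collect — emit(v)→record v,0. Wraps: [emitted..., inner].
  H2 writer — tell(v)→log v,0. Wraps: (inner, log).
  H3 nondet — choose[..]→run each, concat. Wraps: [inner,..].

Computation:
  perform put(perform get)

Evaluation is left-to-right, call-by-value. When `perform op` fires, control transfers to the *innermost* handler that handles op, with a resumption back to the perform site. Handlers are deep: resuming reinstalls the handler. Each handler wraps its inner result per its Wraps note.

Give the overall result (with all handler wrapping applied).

Step-by-step:
get @ H0 ⇒ 7
put(7) @ H0 ⇒ s:=7
H0 returns (0, 7)
H1 returns [(0, 7)]
H2 returns ([(0, 7)], ())
H3 returns [([(0, 7)], ())]
= [([(0, 7)], ())]

Answer: [([(0, 7)], ())]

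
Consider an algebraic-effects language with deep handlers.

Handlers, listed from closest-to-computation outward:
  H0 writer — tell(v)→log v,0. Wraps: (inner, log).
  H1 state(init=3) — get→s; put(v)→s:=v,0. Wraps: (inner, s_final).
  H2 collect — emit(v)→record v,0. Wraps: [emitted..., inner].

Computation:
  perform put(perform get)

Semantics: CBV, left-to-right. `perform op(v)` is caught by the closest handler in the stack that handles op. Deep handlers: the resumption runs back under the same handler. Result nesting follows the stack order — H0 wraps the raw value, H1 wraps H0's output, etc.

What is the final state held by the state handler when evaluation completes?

Answer: 3

Step-by-step:
get @ H1 ⇒ 3
put(3) @ H1 ⇒ s:=3
H0 returns (0, ())
H1 returns ((0, ()), 3)
H2 returns [((0, ()), 3)]
= [((0, ()), 3)]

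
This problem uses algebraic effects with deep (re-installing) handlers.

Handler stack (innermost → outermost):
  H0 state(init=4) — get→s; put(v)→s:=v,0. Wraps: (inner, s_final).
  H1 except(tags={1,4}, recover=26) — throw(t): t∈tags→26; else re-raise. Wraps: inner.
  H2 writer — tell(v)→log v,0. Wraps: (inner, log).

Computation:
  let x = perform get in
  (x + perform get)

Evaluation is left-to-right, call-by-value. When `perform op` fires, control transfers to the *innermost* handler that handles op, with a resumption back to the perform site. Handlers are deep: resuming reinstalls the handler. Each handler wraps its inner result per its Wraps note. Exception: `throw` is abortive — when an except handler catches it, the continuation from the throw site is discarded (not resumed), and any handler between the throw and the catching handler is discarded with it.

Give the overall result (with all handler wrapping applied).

Answer: ((8, 4), ())

Working:
get @ H0 ⇒ 4
get @ H0 ⇒ 4
H0 returns (8, 4)
H1 returns (8, 4)
H2 returns ((8, 4), ())
= ((8, 4), ())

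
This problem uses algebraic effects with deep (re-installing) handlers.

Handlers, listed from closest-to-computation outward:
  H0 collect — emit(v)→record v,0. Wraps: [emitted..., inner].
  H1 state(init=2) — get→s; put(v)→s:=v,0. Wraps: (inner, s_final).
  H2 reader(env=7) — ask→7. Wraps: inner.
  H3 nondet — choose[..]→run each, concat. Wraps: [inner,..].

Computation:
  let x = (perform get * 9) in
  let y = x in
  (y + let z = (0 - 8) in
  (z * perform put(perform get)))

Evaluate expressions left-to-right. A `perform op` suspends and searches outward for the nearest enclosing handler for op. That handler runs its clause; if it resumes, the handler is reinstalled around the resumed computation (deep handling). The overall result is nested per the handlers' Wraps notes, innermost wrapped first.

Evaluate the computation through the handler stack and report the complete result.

Working:
get @ H1 ⇒ 2
get @ H1 ⇒ 2
put(2) @ H1 ⇒ s:=2
H0 returns [18]
H1 returns ([18], 2)
H2 returns ([18], 2)
H3 returns [([18], 2)]
= [([18], 2)]

Answer: [([18], 2)]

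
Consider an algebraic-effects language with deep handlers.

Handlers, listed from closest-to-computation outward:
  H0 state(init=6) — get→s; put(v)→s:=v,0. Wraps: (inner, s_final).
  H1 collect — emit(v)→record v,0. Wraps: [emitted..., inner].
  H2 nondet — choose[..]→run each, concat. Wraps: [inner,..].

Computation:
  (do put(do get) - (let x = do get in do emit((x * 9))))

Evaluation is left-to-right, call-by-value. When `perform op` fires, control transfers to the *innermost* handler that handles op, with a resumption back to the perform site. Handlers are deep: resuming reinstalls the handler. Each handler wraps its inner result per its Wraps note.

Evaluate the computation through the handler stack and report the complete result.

Step-by-step:
get @ H0 ⇒ 6
put(6) @ H0 ⇒ s:=6
get @ H0 ⇒ 6
emit(54) @ H1 ⇒ out+=54
H0 returns (0, 6)
H1 returns [54, (0, 6)]
H2 returns [[54, (0, 6)]]
= [[54, (0, 6)]]

Answer: [[54, (0, 6)]]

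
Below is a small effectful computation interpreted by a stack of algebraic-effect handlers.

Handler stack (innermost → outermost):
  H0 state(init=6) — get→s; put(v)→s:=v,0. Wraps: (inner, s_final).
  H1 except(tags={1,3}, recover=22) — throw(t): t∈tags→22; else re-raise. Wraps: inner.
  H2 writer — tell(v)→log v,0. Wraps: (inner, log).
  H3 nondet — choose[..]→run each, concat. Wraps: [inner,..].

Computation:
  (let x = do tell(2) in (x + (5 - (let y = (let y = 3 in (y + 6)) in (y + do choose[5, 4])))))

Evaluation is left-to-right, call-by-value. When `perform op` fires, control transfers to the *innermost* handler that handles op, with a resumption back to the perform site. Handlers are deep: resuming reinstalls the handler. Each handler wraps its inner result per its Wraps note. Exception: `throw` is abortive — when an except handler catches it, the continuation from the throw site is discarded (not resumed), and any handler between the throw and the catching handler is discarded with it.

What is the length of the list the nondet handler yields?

Answer: 2

Step-by-step:
tell(2) @ H2 ⇒ log+=2
choose[5, 4] @ H3
  branch[0] choose=5:
    H0 returns (-9, 6)
    H1 returns (-9, 6)
    H2 returns ((-9, 6), (2))
    H3 returns [((-9, 6), (2))]
  branch[1] choose=4:
    H0 returns (-8, 6)
    H1 returns (-8, 6)
    H2 returns ((-8, 6), (2))
    H3 returns [((-8, 6), (2))]
= [((-9, 6), (2)), ((-8, 6), (2))]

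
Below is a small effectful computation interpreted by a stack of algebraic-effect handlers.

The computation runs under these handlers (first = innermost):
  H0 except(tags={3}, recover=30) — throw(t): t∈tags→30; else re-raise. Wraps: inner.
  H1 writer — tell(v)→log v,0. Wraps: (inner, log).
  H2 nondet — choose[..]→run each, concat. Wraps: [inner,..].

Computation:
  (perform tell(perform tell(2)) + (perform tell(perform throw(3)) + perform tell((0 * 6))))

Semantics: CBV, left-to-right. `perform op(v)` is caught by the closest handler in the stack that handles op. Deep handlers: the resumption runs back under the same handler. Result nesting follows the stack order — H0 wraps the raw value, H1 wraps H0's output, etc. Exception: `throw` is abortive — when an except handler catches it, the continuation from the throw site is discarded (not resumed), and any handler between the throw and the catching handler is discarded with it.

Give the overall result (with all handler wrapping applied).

Step-by-step:
tell(2) @ H1 ⇒ log+=2
tell(0) @ H1 ⇒ log+=0
throw(3) @ H0 caught ⇒ 30
H1 returns (30, (2, 0))
H2 returns [(30, (2, 0))]
= [(30, (2, 0))]

Answer: [(30, (2, 0))]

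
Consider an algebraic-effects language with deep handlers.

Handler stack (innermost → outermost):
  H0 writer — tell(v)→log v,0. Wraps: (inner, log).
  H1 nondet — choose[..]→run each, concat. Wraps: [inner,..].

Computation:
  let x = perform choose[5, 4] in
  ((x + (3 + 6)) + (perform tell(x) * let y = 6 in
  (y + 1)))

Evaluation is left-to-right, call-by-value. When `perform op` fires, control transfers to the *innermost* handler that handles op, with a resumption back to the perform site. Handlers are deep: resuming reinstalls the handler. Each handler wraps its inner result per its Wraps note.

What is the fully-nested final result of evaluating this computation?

Answer: [(14, (5)), (13, (4))]

Working:
choose[5, 4] @ H1
  branch[0] choose=5:
    tell(5) @ H0 ⇒ log+=5
    H0 returns (14, (5))
    H1 returns [(14, (5))]
  branch[1] choose=4:
    tell(4) @ H0 ⇒ log+=4
    H0 returns (13, (4))
    H1 returns [(13, (4))]
= [(14, (5)), (13, (4))]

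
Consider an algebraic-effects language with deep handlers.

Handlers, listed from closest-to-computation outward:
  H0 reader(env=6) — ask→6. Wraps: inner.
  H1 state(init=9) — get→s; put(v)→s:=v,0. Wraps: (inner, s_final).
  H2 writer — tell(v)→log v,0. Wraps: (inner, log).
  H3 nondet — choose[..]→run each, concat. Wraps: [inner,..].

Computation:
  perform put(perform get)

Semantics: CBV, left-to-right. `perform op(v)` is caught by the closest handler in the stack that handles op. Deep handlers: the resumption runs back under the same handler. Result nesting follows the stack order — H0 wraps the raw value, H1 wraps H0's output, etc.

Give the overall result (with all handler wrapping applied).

Working:
get @ H1 ⇒ 9
put(9) @ H1 ⇒ s:=9
H0 returns 0
H1 returns (0, 9)
H2 returns ((0, 9), ())
H3 returns [((0, 9), ())]
= [((0, 9), ())]

Answer: [((0, 9), ())]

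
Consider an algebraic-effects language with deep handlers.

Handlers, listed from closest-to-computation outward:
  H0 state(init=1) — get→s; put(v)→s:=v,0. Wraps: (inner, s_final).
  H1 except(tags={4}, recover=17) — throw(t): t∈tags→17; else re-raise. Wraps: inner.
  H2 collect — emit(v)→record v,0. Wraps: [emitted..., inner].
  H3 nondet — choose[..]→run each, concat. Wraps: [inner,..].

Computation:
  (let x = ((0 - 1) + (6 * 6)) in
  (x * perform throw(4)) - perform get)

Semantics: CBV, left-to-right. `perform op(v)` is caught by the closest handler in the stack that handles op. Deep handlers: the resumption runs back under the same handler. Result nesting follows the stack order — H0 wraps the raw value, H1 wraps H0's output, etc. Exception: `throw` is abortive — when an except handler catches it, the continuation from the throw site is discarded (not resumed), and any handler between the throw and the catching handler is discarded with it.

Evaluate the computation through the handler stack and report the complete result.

Answer: [[17]]

Step-by-step:
throw(4) @ H1 caught ⇒ 17
H2 returns [17]
H3 returns [[17]]
= [[17]]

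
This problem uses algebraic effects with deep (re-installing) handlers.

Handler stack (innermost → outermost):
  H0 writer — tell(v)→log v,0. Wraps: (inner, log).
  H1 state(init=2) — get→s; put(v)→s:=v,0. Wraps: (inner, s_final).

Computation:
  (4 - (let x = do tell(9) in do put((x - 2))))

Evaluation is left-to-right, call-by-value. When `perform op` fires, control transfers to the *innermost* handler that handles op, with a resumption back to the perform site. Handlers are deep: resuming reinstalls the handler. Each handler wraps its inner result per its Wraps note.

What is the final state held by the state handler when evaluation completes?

Working:
tell(9) @ H0 ⇒ log+=9
put(-2) @ H1 ⇒ s:=-2
H0 returns (4, (9))
H1 returns ((4, (9)), -2)
= ((4, (9)), -2)

Answer: -2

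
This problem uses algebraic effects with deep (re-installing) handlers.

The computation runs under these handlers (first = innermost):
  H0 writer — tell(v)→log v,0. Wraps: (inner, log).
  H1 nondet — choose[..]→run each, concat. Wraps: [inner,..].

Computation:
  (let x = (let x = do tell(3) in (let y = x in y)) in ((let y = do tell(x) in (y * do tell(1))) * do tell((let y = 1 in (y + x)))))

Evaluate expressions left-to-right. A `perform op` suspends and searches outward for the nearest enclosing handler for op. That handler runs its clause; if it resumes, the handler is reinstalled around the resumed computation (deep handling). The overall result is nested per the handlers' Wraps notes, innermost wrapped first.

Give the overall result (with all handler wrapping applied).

Answer: [(0, (3, 0, 1, 1))]

Step-by-step:
tell(3) @ H0 ⇒ log+=3
tell(0) @ H0 ⇒ log+=0
tell(1) @ H0 ⇒ log+=1
tell(1) @ H0 ⇒ log+=1
H0 returns (0, (3, 0, 1, 1))
H1 returns [(0, (3, 0, 1, 1))]
= [(0, (3, 0, 1, 1))]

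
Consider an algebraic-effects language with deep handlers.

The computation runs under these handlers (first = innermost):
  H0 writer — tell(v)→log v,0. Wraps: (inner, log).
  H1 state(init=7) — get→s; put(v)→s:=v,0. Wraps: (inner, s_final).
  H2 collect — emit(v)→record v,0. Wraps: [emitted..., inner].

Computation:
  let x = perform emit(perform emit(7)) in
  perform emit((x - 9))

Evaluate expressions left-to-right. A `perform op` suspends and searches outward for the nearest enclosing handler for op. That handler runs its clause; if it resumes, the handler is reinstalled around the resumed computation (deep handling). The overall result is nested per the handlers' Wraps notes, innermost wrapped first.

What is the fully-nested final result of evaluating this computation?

Step-by-step:
emit(7) @ H2 ⇒ out+=7
emit(0) @ H2 ⇒ out+=0
emit(-9) @ H2 ⇒ out+=-9
H0 returns (0, ())
H1 returns ((0, ()), 7)
H2 returns [7, 0, -9, ((0, ()), 7)]
= [7, 0, -9, ((0, ()), 7)]

Answer: [7, 0, -9, ((0, ()), 7)]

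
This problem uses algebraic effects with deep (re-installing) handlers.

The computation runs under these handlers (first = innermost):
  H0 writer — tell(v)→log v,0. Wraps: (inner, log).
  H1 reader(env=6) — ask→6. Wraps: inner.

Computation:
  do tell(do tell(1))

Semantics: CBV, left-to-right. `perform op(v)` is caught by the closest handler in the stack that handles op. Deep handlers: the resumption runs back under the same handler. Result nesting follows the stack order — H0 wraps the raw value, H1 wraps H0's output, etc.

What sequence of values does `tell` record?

Evaluation trace:
tell(1) @ H0 ⇒ log+=1
tell(0) @ H0 ⇒ log+=0
H0 returns (0, (1, 0))
H1 returns (0, (1, 0))
= (0, (1, 0))

Answer: (1, 0)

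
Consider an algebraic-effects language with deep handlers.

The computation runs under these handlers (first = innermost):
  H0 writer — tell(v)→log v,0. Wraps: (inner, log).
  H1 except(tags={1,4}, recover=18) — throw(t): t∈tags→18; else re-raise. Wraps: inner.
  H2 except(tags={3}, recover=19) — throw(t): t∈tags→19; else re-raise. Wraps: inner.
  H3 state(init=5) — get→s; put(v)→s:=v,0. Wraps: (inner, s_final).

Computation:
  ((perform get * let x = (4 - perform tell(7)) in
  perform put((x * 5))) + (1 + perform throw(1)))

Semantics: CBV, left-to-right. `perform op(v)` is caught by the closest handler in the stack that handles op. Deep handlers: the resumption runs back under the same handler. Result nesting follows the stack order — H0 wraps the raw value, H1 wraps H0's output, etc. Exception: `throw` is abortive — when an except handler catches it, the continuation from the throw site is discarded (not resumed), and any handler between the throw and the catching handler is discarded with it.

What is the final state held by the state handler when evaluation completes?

Answer: 20

Working:
get @ H3 ⇒ 5
tell(7) @ H0 ⇒ log+=7
put(20) @ H3 ⇒ s:=20
throw(1) @ H1 caught ⇒ 18
H2 returns 18
H3 returns (18, 20)
= (18, 20)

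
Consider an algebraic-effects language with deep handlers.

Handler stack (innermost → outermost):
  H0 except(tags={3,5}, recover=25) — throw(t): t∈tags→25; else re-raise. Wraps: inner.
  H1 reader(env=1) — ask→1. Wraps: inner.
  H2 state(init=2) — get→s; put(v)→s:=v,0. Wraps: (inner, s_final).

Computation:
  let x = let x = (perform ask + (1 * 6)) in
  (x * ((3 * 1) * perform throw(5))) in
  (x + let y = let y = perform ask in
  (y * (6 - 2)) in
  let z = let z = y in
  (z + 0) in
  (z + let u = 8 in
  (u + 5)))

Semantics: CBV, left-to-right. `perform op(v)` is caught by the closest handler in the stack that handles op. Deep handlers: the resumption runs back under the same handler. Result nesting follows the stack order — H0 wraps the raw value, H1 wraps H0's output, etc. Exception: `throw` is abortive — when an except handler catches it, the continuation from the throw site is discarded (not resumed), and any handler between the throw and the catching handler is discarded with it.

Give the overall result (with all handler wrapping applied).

Answer: (25, 2)

Step-by-step:
ask @ H1 ⇒ 1
throw(5) @ H0 caught ⇒ 25
H1 returns 25
H2 returns (25, 2)
= (25, 2)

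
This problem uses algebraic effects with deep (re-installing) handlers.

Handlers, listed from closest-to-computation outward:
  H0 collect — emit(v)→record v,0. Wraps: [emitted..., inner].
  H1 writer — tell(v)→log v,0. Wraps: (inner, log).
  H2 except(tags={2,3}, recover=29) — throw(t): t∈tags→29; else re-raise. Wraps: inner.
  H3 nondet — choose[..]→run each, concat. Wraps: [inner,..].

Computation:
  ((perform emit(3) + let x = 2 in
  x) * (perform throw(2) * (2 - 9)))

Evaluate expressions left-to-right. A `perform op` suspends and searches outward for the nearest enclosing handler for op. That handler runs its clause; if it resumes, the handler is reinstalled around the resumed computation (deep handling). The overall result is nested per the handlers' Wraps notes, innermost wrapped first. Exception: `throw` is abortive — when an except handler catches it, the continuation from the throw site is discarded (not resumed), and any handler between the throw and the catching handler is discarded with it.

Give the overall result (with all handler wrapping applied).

Answer: [29]

Working:
emit(3) @ H0 ⇒ out+=3
throw(2) @ H2 caught ⇒ 29
H3 returns [29]
= [29]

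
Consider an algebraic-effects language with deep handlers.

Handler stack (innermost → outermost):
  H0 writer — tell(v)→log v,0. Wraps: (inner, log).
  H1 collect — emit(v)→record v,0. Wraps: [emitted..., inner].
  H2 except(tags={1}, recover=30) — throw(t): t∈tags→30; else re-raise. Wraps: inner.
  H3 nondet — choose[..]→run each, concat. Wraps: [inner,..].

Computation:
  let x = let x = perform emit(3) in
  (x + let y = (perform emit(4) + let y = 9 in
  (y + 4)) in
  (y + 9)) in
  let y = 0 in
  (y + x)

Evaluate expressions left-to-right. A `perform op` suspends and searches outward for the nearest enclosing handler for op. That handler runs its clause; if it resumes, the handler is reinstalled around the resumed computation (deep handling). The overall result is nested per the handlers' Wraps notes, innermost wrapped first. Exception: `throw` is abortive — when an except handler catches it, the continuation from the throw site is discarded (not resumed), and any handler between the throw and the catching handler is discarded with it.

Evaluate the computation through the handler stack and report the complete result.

Answer: [[3, 4, (22, ())]]

Evaluation trace:
emit(3) @ H1 ⇒ out+=3
emit(4) @ H1 ⇒ out+=4
H0 returns (22, ())
H1 returns [3, 4, (22, ())]
H2 returns [3, 4, (22, ())]
H3 returns [[3, 4, (22, ())]]
= [[3, 4, (22, ())]]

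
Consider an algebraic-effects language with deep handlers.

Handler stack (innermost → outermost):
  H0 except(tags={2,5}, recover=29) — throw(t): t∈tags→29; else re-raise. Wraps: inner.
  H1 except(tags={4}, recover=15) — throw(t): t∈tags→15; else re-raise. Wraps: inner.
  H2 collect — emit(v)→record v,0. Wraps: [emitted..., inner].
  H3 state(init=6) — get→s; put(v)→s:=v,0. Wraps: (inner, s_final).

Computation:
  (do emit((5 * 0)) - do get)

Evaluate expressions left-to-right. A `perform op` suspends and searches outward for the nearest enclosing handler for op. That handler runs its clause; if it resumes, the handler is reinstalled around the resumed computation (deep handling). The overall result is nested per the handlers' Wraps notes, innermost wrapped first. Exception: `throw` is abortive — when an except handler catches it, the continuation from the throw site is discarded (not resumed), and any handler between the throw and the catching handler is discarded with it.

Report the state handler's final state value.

Answer: 6

Evaluation trace:
emit(0) @ H2 ⇒ out+=0
get @ H3 ⇒ 6
H0 returns -6
H1 returns -6
H2 returns [0, -6]
H3 returns ([0, -6], 6)
= ([0, -6], 6)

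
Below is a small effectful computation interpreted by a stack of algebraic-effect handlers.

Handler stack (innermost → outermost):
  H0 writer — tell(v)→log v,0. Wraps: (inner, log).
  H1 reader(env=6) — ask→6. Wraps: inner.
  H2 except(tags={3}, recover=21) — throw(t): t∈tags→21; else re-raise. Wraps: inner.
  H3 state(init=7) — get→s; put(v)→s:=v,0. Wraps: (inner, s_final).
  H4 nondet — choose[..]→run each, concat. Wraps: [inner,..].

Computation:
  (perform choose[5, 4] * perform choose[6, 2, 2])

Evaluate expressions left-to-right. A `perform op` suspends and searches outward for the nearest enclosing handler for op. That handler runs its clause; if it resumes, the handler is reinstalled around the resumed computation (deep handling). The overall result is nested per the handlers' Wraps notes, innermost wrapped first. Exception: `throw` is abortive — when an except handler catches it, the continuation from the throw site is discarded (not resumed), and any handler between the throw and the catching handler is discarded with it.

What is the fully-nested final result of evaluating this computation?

Working:
choose[5, 4] @ H4
  branch[0] choose=5:
    choose[6, 2, 2] @ H4
      branch[0] choose=6:
        H0 returns (30, ())
        H1 returns (30, ())
        H2 returns (30, ())
        H3 returns ((30, ()), 7)
        H4 returns [((30, ()), 7)]
      branch[1] choose=2:
        H0 returns (10, ())
        H1 returns (10, ())
        H2 returns (10, ())
        H3 returns ((10, ()), 7)
        H4 returns [((10, ()), 7)]
      branch[2] choose=2:
        H0 returns (10, ())
        H1 returns (10, ())
        H2 returns (10, ())
        H3 returns ((10, ()), 7)
        H4 returns [((10, ()), 7)]
  branch[1] choose=4:
    choose[6, 2, 2] @ H4
      branch[0] choose=6:
        H0 returns (24, ())
        H1 returns (24, ())
        H2 returns (24, ())
        H3 returns ((24, ()), 7)
        H4 returns [((24, ()), 7)]
      branch[1] choose=2:
        H0 returns (8, ())
        H1 returns (8, ())
        H2 returns (8, ())
        H3 returns ((8, ()), 7)
        H4 returns [((8, ()), 7)]
      branch[2] choose=2:
        H0 returns (8, ())
        H1 returns (8, ())
        H2 returns (8, ())
        H3 returns ((8, ()), 7)
        H4 returns [((8, ()), 7)]
= [((30, ()), 7), ((10, ()), 7), ((10, ()), 7), ((24, ()), 7), ((8, ()), 7), ((8, ()), 7)]

Answer: [((30, ()), 7), ((10, ()), 7), ((10, ()), 7), ((24, ()), 7), ((8, ()), 7), ((8, ()), 7)]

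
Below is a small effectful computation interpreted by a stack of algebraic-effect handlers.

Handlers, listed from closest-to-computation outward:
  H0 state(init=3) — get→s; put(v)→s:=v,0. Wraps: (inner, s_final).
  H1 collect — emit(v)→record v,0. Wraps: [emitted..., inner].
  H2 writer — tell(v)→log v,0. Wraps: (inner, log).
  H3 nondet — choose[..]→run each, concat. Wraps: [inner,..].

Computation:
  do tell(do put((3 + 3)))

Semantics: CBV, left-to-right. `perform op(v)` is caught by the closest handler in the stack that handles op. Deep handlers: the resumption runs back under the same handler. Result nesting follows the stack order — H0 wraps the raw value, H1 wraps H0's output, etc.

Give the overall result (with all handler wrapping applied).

Answer: [([(0, 6)], (0))]

Evaluation trace:
put(6) @ H0 ⇒ s:=6
tell(0) @ H2 ⇒ log+=0
H0 returns (0, 6)
H1 returns [(0, 6)]
H2 returns ([(0, 6)], (0))
H3 returns [([(0, 6)], (0))]
= [([(0, 6)], (0))]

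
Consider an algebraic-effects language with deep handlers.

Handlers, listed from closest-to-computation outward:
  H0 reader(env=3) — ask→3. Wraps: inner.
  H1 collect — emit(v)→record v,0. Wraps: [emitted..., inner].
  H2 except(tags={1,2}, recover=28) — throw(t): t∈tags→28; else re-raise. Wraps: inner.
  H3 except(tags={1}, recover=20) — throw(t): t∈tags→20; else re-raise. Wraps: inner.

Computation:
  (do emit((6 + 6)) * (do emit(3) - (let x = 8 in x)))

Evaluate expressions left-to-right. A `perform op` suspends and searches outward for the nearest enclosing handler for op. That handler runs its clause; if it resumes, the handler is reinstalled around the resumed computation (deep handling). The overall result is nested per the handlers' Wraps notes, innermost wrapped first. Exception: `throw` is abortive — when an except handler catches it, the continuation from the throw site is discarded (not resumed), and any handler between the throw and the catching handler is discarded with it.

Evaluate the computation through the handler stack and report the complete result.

Step-by-step:
emit(12) @ H1 ⇒ out+=12
emit(3) @ H1 ⇒ out+=3
H0 returns 0
H1 returns [12, 3, 0]
H2 returns [12, 3, 0]
H3 returns [12, 3, 0]
= [12, 3, 0]

Answer: [12, 3, 0]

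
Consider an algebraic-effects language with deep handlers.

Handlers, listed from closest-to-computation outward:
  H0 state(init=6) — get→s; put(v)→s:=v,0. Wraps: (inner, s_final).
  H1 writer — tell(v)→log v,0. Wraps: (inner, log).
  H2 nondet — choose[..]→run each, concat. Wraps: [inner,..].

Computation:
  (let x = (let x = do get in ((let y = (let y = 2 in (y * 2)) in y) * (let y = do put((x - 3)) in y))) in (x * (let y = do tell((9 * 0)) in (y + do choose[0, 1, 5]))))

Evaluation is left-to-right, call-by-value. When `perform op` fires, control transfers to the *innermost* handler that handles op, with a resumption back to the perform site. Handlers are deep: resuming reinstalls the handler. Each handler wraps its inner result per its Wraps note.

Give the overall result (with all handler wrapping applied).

Answer: [((0, 3), (0)), ((0, 3), (0)), ((0, 3), (0))]

Working:
get @ H0 ⇒ 6
put(3) @ H0 ⇒ s:=3
tell(0) @ H1 ⇒ log+=0
choose[0, 1, 5] @ H2
  branch[0] choose=0:
    H0 returns (0, 3)
    H1 returns ((0, 3), (0))
    H2 returns [((0, 3), (0))]
  branch[1] choose=1:
    H0 returns (0, 3)
    H1 returns ((0, 3), (0))
    H2 returns [((0, 3), (0))]
  branch[2] choose=5:
    H0 returns (0, 3)
    H1 returns ((0, 3), (0))
    H2 returns [((0, 3), (0))]
= [((0, 3), (0)), ((0, 3), (0)), ((0, 3), (0))]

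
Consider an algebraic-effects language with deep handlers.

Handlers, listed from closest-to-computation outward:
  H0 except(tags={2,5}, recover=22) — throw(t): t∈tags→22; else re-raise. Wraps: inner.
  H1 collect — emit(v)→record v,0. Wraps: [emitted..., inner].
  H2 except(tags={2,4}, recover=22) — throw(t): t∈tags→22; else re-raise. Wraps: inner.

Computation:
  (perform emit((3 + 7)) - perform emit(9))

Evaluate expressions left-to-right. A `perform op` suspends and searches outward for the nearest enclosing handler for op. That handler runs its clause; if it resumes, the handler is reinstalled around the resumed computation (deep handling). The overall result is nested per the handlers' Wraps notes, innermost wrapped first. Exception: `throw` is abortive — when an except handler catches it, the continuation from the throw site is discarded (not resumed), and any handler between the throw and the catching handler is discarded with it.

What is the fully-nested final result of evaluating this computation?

Evaluation trace:
emit(10) @ H1 ⇒ out+=10
emit(9) @ H1 ⇒ out+=9
H0 returns 0
H1 returns [10, 9, 0]
H2 returns [10, 9, 0]
= [10, 9, 0]

Answer: [10, 9, 0]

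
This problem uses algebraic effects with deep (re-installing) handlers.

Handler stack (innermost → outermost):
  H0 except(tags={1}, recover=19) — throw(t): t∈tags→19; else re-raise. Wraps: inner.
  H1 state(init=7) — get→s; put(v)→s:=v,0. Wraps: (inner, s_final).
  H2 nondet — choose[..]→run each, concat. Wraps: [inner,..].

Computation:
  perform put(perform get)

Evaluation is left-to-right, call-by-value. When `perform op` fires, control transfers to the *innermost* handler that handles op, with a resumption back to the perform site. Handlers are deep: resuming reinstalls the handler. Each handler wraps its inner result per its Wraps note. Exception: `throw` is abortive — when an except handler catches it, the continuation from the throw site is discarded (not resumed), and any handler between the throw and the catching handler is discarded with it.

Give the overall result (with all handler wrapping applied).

Evaluation trace:
get @ H1 ⇒ 7
put(7) @ H1 ⇒ s:=7
H0 returns 0
H1 returns (0, 7)
H2 returns [(0, 7)]
= [(0, 7)]

Answer: [(0, 7)]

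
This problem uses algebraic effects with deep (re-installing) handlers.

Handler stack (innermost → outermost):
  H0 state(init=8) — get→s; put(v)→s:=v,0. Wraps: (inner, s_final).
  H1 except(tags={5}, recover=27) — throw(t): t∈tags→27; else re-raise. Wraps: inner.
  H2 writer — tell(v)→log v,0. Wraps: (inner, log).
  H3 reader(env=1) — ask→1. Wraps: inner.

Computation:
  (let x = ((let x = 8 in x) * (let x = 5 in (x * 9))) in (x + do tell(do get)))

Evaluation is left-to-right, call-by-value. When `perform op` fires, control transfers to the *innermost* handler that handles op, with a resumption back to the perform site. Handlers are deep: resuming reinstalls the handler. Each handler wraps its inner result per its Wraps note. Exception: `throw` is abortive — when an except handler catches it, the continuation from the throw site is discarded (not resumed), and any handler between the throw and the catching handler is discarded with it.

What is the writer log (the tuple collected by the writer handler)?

Answer: (8)

Evaluation trace:
get @ H0 ⇒ 8
tell(8) @ H2 ⇒ log+=8
H0 returns (360, 8)
H1 returns (360, 8)
H2 returns ((360, 8), (8))
H3 returns ((360, 8), (8))
= ((360, 8), (8))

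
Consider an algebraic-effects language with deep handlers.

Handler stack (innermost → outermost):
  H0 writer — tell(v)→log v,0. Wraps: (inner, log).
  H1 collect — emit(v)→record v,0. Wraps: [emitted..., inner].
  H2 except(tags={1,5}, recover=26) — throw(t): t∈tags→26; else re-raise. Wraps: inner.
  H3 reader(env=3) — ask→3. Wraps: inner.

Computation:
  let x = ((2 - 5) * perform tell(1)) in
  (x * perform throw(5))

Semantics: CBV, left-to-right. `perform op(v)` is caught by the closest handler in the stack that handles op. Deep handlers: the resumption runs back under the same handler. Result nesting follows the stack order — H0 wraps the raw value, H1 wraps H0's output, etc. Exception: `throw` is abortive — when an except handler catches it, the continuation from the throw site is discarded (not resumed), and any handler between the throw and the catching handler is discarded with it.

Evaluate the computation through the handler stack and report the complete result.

Answer: 26

Evaluation trace:
tell(1) @ H0 ⇒ log+=1
throw(5) @ H2 caught ⇒ 26
H3 returns 26
= 26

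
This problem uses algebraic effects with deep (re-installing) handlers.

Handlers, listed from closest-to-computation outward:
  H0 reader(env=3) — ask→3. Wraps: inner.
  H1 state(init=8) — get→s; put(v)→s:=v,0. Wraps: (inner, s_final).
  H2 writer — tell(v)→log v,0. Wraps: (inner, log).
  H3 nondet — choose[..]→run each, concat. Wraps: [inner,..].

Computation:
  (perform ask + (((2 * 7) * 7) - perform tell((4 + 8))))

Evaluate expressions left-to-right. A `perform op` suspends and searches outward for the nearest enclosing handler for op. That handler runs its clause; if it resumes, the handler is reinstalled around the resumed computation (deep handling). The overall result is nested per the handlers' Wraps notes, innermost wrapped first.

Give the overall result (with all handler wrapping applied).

Working:
ask @ H0 ⇒ 3
tell(12) @ H2 ⇒ log+=12
H0 returns 101
H1 returns (101, 8)
H2 returns ((101, 8), (12))
H3 returns [((101, 8), (12))]
= [((101, 8), (12))]

Answer: [((101, 8), (12))]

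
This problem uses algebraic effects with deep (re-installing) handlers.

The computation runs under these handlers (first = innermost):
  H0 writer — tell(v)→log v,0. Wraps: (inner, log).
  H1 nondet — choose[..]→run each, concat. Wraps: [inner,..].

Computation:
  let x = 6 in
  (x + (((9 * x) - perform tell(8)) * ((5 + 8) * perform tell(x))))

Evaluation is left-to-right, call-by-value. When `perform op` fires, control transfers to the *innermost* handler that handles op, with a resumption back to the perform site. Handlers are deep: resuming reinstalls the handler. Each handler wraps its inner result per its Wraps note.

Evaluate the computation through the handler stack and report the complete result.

Evaluation trace:
tell(8) @ H0 ⇒ log+=8
tell(6) @ H0 ⇒ log+=6
H0 returns (6, (8, 6))
H1 returns [(6, (8, 6))]
= [(6, (8, 6))]

Answer: [(6, (8, 6))]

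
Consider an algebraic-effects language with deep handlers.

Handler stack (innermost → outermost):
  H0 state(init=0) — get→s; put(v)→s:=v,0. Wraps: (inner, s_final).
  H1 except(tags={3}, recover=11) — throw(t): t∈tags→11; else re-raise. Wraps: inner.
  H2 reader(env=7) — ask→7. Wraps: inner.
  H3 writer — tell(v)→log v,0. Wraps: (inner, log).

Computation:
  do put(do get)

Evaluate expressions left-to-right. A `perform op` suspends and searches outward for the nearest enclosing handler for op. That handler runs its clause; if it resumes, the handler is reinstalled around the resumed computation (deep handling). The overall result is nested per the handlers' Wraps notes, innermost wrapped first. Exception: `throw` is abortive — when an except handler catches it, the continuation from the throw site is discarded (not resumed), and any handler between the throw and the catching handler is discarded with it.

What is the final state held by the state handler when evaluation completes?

Working:
get @ H0 ⇒ 0
put(0) @ H0 ⇒ s:=0
H0 returns (0, 0)
H1 returns (0, 0)
H2 returns (0, 0)
H3 returns ((0, 0), ())
= ((0, 0), ())

Answer: 0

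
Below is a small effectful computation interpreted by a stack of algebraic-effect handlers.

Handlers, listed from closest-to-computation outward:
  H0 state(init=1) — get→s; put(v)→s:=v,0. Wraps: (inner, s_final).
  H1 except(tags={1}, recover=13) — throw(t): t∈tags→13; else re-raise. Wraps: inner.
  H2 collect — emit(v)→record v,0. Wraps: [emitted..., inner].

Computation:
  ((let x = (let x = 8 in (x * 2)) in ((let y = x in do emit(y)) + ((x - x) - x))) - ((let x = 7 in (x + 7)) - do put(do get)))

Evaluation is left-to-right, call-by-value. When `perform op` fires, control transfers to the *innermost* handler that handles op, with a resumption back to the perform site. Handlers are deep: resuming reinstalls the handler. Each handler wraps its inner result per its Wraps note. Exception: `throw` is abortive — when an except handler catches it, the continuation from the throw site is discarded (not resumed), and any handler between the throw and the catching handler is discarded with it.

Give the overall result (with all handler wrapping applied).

Answer: [16, (-30, 1)]

Evaluation trace:
emit(16) @ H2 ⇒ out+=16
get @ H0 ⇒ 1
put(1) @ H0 ⇒ s:=1
H0 returns (-30, 1)
H1 returns (-30, 1)
H2 returns [16, (-30, 1)]
= [16, (-30, 1)]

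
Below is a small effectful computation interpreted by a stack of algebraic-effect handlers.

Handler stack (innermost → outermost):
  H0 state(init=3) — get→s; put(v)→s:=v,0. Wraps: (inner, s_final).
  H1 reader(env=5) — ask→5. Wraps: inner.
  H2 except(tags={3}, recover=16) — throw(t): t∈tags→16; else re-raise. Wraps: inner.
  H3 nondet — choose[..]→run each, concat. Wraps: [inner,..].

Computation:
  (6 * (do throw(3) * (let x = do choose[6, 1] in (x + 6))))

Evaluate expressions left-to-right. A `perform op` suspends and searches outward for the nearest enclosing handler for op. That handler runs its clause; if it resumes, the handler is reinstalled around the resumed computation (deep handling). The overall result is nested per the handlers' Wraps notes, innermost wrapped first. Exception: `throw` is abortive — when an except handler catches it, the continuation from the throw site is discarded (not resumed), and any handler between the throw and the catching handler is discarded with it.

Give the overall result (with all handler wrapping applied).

Answer: [16]

Working:
throw(3) @ H2 caught ⇒ 16
H3 returns [16]
= [16]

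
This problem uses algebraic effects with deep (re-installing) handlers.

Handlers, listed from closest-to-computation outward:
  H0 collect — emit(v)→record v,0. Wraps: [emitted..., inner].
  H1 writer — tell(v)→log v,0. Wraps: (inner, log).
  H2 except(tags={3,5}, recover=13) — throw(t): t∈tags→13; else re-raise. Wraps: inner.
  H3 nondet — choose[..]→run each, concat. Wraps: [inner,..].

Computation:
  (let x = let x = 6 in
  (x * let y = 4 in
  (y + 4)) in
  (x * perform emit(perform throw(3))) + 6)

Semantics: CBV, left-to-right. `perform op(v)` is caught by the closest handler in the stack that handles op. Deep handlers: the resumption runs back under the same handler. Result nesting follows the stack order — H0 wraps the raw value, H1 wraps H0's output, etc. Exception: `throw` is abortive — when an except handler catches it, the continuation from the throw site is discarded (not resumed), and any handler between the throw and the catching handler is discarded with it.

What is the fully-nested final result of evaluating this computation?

Evaluation trace:
throw(3) @ H2 caught ⇒ 13
H3 returns [13]
= [13]

Answer: [13]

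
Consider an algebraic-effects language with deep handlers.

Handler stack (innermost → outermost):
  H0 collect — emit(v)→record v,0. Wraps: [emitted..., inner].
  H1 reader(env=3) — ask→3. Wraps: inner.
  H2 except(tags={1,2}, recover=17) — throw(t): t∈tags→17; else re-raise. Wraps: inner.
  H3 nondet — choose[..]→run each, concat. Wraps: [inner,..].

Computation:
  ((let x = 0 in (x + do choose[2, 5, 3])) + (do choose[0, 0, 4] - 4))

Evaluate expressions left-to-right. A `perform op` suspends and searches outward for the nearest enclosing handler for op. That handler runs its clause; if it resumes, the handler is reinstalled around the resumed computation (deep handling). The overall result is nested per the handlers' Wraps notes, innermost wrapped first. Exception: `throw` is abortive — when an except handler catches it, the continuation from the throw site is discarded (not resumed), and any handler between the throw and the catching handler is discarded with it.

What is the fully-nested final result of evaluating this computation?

Answer: [[-2], [-2], [2], [1], [1], [5], [-1], [-1], [3]]

Step-by-step:
choose[2, 5, 3] @ H3
  branch[0] choose=2:
    choose[0, 0, 4] @ H3
      branch[0] choose=0:
        H0 returns [-2]
        H1 returns [-2]
        H2 returns [-2]
        H3 returns [[-2]]
      branch[1] choose=0:
        H0 returns [-2]
        H1 returns [-2]
        H2 returns [-2]
        H3 returns [[-2]]
      branch[2] choose=4:
        H0 returns [2]
        H1 returns [2]
        H2 returns [2]
        H3 returns [[2]]
  branch[1] choose=5:
    choose[0, 0, 4] @ H3
      branch[0] choose=0:
        H0 returns [1]
        H1 returns [1]
        H2 returns [1]
        H3 returns [[1]]
      branch[1] choose=0:
        H0 returns [1]
        H1 returns [1]
        H2 returns [1]
        H3 returns [[1]]
      branch[2] choose=4:
        H0 returns [5]
        H1 returns [5]
        H2 returns [5]
        H3 returns [[5]]
  branch[2] choose=3:
    choose[0, 0, 4] @ H3
      branch[0] choose=0:
        H0 returns [-1]
        H1 returns [-1]
        H2 returns [-1]
        H3 returns [[-1]]
      branch[1] choose=0:
        H0 returns [-1]
        H1 returns [-1]
        H2 returns [-1]
        H3 returns [[-1]]
      branch[2] choose=4:
        H0 returns [3]
        H1 returns [3]
        H2 returns [3]
        H3 returns [[3]]
= [[-2], [-2], [2], [1], [1], [5], [-1], [-1], [3]]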